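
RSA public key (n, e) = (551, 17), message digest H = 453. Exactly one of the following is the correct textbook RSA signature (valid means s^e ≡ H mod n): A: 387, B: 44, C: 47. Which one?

Candidate A: Squares mod 551: 387^1≡387, 387^2≡448, 387^4≡140, 387^8≡315, 387^16≡45; 17 = 16 + 1, so 387^17 ≡ 45·387 ≡ 334 (mod 551)
Candidate B: Squares mod 551: 44^1≡44, 44^2≡283, 44^4≡194, 44^8≡168, 44^16≡123; 17 = 16 + 1, so 44^17 ≡ 123·44 ≡ 453 (mod 551)
  → matches H = 453
Candidate C: Squares mod 551: 47^1≡47, 47^2≡5, 47^4≡25, 47^8≡74, 47^16≡517; 17 = 16 + 1, so 47^17 ≡ 517·47 ≡ 55 (mod 551)

B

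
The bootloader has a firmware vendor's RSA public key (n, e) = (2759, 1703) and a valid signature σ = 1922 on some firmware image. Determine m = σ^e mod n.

σ^1703 mod 2759 = 1147

1147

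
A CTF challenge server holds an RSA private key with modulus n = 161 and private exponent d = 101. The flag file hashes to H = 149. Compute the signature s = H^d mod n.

109

H^2 ≡ 149^2 = 22201 ≡ 144
H^4 ≡ 144^2 = 20736 ≡ 128
H^8 ≡ 128^2 = 16384 ≡ 123
H^16 ≡ 123^2 = 15129 ≡ 156
H^32 ≡ 156^2 = 24336 ≡ 25
H^64 ≡ 25^2 = 625 ≡ 142
101 = 64 + 32 + 4 + 1, so H^101 ≡ 142·25·128·149 ≡ 109 (mod 161)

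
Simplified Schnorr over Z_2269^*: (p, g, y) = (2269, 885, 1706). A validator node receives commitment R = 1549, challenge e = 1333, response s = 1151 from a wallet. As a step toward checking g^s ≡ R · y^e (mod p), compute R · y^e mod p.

1156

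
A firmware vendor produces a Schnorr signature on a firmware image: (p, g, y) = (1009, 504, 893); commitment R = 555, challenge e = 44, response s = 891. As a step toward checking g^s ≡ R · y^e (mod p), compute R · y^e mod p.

937

893^2 = 797449 ≡ 339
893^4 ≡ 339^2 = 114921 ≡ 904
893^8 ≡ 904^2 = 817216 ≡ 935
893^16 ≡ 935^2 = 874225 ≡ 431
893^32 ≡ 431^2 = 185761 ≡ 105
44 = 32 + 8 + 4, so 893^44 ≡ 105·935·904 ≡ 578 (mod 1009)
R · y^e ≡ 555·578 = 320790 ≡ 937 (mod 1009)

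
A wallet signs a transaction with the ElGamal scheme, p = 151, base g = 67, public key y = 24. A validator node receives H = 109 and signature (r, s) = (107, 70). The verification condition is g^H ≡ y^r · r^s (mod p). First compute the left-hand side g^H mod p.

67^2 = 4489 ≡ 110
67^4 ≡ 110^2 = 12100 ≡ 20
67^8 ≡ 20^2 = 400 ≡ 98
67^16 ≡ 98^2 = 9604 ≡ 91
67^32 ≡ 91^2 = 8281 ≡ 127
67^64 ≡ 127^2 = 16129 ≡ 123
109 = 64 + 32 + 8 + 4 + 1, so 67^109 ≡ 123·127·98·20·67 ≡ 73 (mod 151)

73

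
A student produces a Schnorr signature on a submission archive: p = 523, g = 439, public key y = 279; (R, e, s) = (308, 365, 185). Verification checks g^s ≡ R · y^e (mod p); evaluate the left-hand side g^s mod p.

439^2 = 192721 ≡ 257
439^4 ≡ 257^2 = 66049 ≡ 151
439^8 ≡ 151^2 = 22801 ≡ 312
439^16 ≡ 312^2 = 97344 ≡ 66
439^32 ≡ 66^2 = 4356 ≡ 172
439^64 ≡ 172^2 = 29584 ≡ 296
439^128 ≡ 296^2 = 87616 ≡ 275
185 = 128 + 32 + 16 + 8 + 1, so 439^185 ≡ 275·172·66·312·439 ≡ 292 (mod 523)

292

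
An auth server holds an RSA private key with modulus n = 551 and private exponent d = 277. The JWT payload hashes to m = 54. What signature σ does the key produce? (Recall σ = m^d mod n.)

m^2 ≡ 54^2 = 2916 ≡ 161
m^4 ≡ 161^2 = 25921 ≡ 24
m^8 ≡ 24^2 = 576 ≡ 25
m^16 ≡ 25^2 = 625 ≡ 74
m^32 ≡ 74^2 = 5476 ≡ 517
m^64 ≡ 517^2 = 267289 ≡ 54
m^128 ≡ 54^2 = 2916 ≡ 161
m^256 ≡ 161^2 = 25921 ≡ 24
277 = 256 + 16 + 4 + 1, so m^277 ≡ 24·74·24·54 ≡ 169 (mod 551)

169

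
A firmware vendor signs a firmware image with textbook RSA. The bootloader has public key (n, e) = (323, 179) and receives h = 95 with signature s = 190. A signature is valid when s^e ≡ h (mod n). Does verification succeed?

Squares mod 323: s^1≡190, s^2≡247, s^4≡285, s^8≡152, s^16≡171, s^32≡171, s^64≡171, s^128≡171
179 = 128 + 32 + 16 + 2 + 1, so s^179 ≡ 171·171·171·247·190 ≡ 95 (mod 323)
Since 95 equals the digest 95, verification succeeds.

passes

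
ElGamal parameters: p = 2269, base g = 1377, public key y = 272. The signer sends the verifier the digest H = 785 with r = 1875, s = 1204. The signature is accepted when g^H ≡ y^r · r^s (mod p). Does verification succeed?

Left side g^H mod p:
1377^785 mod 2269 = 683
Right side y^r · r^s mod p:
272^1875 mod 2269 = 646
1875^1204 mod 2269 = 974
646·974 = 629204 ≡ 691 (mod 2269)
683 ≠ 691, so verification fails.

fails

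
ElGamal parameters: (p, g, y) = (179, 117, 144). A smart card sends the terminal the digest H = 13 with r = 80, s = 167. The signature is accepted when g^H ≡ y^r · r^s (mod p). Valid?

Left side g^H mod p:
117^13 mod 179 = 88
Right side y^r · r^s mod p:
144^80 mod 179 = 82
80^167 mod 179 = 36
82·36 = 2952 ≡ 88 (mod 179)
88 ≡ 88 (mod 179), so the signature is genuine.

yes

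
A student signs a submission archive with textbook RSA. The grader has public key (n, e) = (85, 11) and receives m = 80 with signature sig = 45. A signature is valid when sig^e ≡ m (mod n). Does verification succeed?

sig^2 ≡ 45^2 = 2025 ≡ 70
sig^4 ≡ 70^2 = 4900 ≡ 55
sig^8 ≡ 55^2 = 3025 ≡ 50
11 = 8 + 2 + 1, so sig^11 ≡ 50·70·45 ≡ 80 (mod 85)
Since 80 equals the digest 80, verification succeeds.

passes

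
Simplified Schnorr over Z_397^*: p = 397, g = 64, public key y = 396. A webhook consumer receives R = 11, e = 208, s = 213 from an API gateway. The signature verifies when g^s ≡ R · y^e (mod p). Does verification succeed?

fails

g^s mod p:
64^2 = 4096 ≡ 126
64^4 ≡ 126^2 = 15876 ≡ 393
64^8 ≡ 393^2 = 154449 ≡ 16
64^16 ≡ 16^2 = 256
64^32 ≡ 256^2 = 65536 ≡ 31
64^64 ≡ 31^2 = 961 ≡ 167
64^128 ≡ 167^2 = 27889 ≡ 99
213 = 128 + 64 + 16 + 4 + 1, so 64^213 ≡ 99·167·256·393·64 ≡ 4 (mod 397)
R · y^e mod p:
396^2 = 156816 ≡ 1
396^4 ≡ 1^2 = 1
396^8 ≡ 1^2 = 1
396^16 ≡ 1^2 = 1
396^32 ≡ 1^2 = 1
396^64 ≡ 1^2 = 1
396^128 ≡ 1^2 = 1
208 = 128 + 64 + 16, so 396^208 ≡ 1·1·1 ≡ 1 (mod 397)
11·1 = 11 ≡ 11 (mod 397)
4 ≠ 11; the check fails.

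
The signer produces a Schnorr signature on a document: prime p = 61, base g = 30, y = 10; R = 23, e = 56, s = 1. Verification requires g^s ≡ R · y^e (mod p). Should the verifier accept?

g^s mod p:
30^1 mod 61 = 30
R · y^e mod p:
Squares mod 61: 10^1≡10, 10^2≡39, 10^4≡57, 10^8≡16, 10^16≡12, 10^32≡22
56 = 32 + 16 + 8, so 10^56 ≡ 22·12·16 ≡ 15 (mod 61)
23·15 = 345 ≡ 40 (mod 61)
30 ≠ 40; the check fails.

reject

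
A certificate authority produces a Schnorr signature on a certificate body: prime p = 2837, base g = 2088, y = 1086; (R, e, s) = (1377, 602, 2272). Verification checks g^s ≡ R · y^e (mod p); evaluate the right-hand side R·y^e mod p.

1086^602 mod 2837 = 1629
R · y^e ≡ 1377·1629 = 2243133 ≡ 1903 (mod 2837)

1903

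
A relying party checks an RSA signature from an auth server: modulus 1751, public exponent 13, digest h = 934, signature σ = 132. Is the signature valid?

σ^2 ≡ 132^2 = 17424 ≡ 1665
σ^4 ≡ 1665^2 = 2772225 ≡ 392
σ^8 ≡ 392^2 = 153664 ≡ 1327
13 = 8 + 4 + 1, so σ^13 ≡ 1327·392·132 ≡ 574 (mod 1751)
The recovered value 574 does not match the digest 934.

invalid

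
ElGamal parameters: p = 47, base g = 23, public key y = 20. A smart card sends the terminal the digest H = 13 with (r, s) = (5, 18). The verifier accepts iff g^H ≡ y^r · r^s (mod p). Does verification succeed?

Left side g^H mod p:
23^2 = 529 ≡ 12
23^4 ≡ 12^2 = 144 ≡ 3
23^8 ≡ 3^2 = 9
13 = 8 + 4 + 1, so 23^13 ≡ 9·3·23 ≡ 10 (mod 47)
Right side y^r · r^s mod p:
20^2 = 400 ≡ 24
20^4 ≡ 24^2 = 576 ≡ 12
5 = 4 + 1, so 20^5 ≡ 12·20 ≡ 5 (mod 47)
5^2 = 25
5^4 ≡ 25^2 = 625 ≡ 14
5^8 ≡ 14^2 = 196 ≡ 8
5^16 ≡ 8^2 = 64 ≡ 17
18 = 16 + 2, so 5^18 ≡ 17·25 ≡ 2 (mod 47)
5·2 = 10 ≡ 10 (mod 47)
10 ≡ 10 (mod 47), so the signature is genuine.

passes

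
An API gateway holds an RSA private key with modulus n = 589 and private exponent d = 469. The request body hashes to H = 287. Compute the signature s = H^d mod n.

H^2 ≡ 287^2 = 82369 ≡ 498
H^4 ≡ 498^2 = 248004 ≡ 35
H^8 ≡ 35^2 = 1225 ≡ 47
H^16 ≡ 47^2 = 2209 ≡ 442
H^32 ≡ 442^2 = 195364 ≡ 405
H^64 ≡ 405^2 = 164025 ≡ 283
H^128 ≡ 283^2 = 80089 ≡ 574
H^256 ≡ 574^2 = 329476 ≡ 225
469 = 256 + 128 + 64 + 16 + 4 + 1, so H^469 ≡ 225·574·283·442·35·287 ≡ 97 (mod 589)

97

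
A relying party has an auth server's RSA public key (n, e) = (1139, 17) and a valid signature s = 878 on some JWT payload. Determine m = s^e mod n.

1116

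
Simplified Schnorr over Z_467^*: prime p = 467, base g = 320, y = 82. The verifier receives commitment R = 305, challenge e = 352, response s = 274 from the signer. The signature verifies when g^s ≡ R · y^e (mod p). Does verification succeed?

g^s mod p:
320^2 = 102400 ≡ 127
320^4 ≡ 127^2 = 16129 ≡ 251
320^8 ≡ 251^2 = 63001 ≡ 423
320^16 ≡ 423^2 = 178929 ≡ 68
320^32 ≡ 68^2 = 4624 ≡ 421
320^64 ≡ 421^2 = 177241 ≡ 248
320^128 ≡ 248^2 = 61504 ≡ 327
320^256 ≡ 327^2 = 106929 ≡ 453
274 = 256 + 16 + 2, so 320^274 ≡ 453·68·127 ≡ 49 (mod 467)
R · y^e mod p:
82^2 = 6724 ≡ 186
82^4 ≡ 186^2 = 34596 ≡ 38
82^8 ≡ 38^2 = 1444 ≡ 43
82^16 ≡ 43^2 = 1849 ≡ 448
82^32 ≡ 448^2 = 200704 ≡ 361
82^64 ≡ 361^2 = 130321 ≡ 28
82^128 ≡ 28^2 = 784 ≡ 317
82^256 ≡ 317^2 = 100489 ≡ 84
352 = 256 + 64 + 32, so 82^352 ≡ 84·28·361 ≡ 66 (mod 467)
305·66 = 20130 ≡ 49 (mod 467)
49 ≡ 49 (mod 467); signature holds.

passes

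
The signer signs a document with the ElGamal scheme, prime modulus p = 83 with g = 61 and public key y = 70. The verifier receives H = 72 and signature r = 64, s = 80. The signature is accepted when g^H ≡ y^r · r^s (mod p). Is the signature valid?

valid

Left side g^H mod p:
61^72 mod 83 = 26
Right side y^r · r^s mod p:
70^64 mod 83 = 7
64^80 mod 83 = 63
7·63 = 441 ≡ 26 (mod 83)
26 ≡ 26 (mod 83), so the signature is genuine.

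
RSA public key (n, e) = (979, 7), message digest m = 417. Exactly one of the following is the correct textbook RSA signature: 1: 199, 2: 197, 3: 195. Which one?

Candidate 1: Squares mod 979: 199^1≡199, 199^2≡441, 199^4≡639; 7 = 4 + 2 + 1, so 199^7 ≡ 639·441·199 ≡ 881 (mod 979)
Candidate 2: Squares mod 979: 197^1≡197, 197^2≡628, 197^4≡826; 7 = 4 + 2 + 1, so 197^7 ≡ 826·628·197 ≡ 417 (mod 979)
  → matches m = 417
Candidate 3: Squares mod 979: 195^1≡195, 195^2≡823, 195^4≡840; 7 = 4 + 2 + 1, so 195^7 ≡ 840·823·195 ≡ 79 (mod 979)

2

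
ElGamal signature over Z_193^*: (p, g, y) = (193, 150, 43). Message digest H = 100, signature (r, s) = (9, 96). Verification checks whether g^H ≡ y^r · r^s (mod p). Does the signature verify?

Left side g^H mod p:
Squares mod 193: 150^1≡150, 150^2≡112, 150^4≡192, 150^8≡1, 150^16≡1, 150^32≡1, 150^64≡1
100 = 64 + 32 + 4, so 150^100 ≡ 1·1·192 ≡ 192 (mod 193)
Right side y^r · r^s mod p:
Squares mod 193: 43^1≡43, 43^2≡112, 43^4≡192, 43^8≡1
9 = 8 + 1, so 43^9 ≡ 1·43 ≡ 43 (mod 193)
Squares mod 193: 9^1≡9, 9^2≡81, 9^4≡192, 9^8≡1, 9^16≡1, 9^32≡1, 9^64≡1
96 = 64 + 32, so 9^96 ≡ 1·1 ≡ 1 (mod 193)
43·1 = 43 ≡ 43 (mod 193)
192 ≠ 43, so verification fails.

does not verify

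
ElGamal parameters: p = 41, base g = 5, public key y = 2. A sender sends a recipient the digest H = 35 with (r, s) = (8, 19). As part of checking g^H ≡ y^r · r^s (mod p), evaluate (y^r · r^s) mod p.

32

Squares mod 41: 2^1≡2, 2^2≡4, 2^4≡16, 2^8≡10
2^8 ≡ 10 (mod 41)
Squares mod 41: 8^1≡8, 8^2≡23, 8^4≡37, 8^8≡16, 8^16≡10
19 = 16 + 2 + 1, so 8^19 ≡ 10·23·8 ≡ 36 (mod 41)
y^r · r^s ≡ 10·36 = 360 ≡ 32 (mod 41)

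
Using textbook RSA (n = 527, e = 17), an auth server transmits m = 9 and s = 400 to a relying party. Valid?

yes

s^17 mod 527 = 9
Since 9 equals the digest 9, verification succeeds.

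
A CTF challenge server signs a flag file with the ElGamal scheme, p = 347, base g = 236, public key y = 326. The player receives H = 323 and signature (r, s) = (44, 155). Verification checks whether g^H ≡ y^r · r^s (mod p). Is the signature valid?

valid

Left side g^H mod p:
236^2 = 55696 ≡ 176
236^4 ≡ 176^2 = 30976 ≡ 93
236^8 ≡ 93^2 = 8649 ≡ 321
236^16 ≡ 321^2 = 103041 ≡ 329
236^32 ≡ 329^2 = 108241 ≡ 324
236^64 ≡ 324^2 = 104976 ≡ 182
236^128 ≡ 182^2 = 33124 ≡ 159
236^256 ≡ 159^2 = 25281 ≡ 297
323 = 256 + 64 + 2 + 1, so 236^323 ≡ 297·182·176·236 ≡ 131 (mod 347)
Right side y^r · r^s mod p:
326^2 = 106276 ≡ 94
326^4 ≡ 94^2 = 8836 ≡ 161
326^8 ≡ 161^2 = 25921 ≡ 243
326^16 ≡ 243^2 = 59049 ≡ 59
326^32 ≡ 59^2 = 3481 ≡ 11
44 = 32 + 8 + 4, so 326^44 ≡ 11·243·161 ≡ 73 (mod 347)
44^2 = 1936 ≡ 201
44^4 ≡ 201^2 = 40401 ≡ 149
44^8 ≡ 149^2 = 22201 ≡ 340
44^16 ≡ 340^2 = 115600 ≡ 49
44^32 ≡ 49^2 = 2401 ≡ 319
44^64 ≡ 319^2 = 101761 ≡ 90
44^128 ≡ 90^2 = 8100 ≡ 119
155 = 128 + 16 + 8 + 2 + 1, so 44^155 ≡ 119·49·340·201·44 ≡ 287 (mod 347)
73·287 = 20951 ≡ 131 (mod 347)
131 ≡ 131 (mod 347), so the signature is genuine.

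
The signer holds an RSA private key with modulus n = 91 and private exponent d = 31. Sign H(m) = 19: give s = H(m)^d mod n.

(H(m))^2 ≡ 19^2 = 361 ≡ 88
(H(m))^4 ≡ 88^2 = 7744 ≡ 9
(H(m))^8 ≡ 9^2 = 81
(H(m))^16 ≡ 81^2 = 6561 ≡ 9
31 = 16 + 8 + 4 + 2 + 1, so (H(m))^31 ≡ 9·81·9·88·19 ≡ 33 (mod 91)

33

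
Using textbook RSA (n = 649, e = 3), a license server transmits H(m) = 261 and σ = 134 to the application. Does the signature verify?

verifies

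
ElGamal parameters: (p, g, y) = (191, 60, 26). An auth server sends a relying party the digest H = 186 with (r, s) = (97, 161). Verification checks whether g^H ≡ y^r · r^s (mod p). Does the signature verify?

verifies

Left side g^H mod p:
60^2 = 3600 ≡ 162
60^4 ≡ 162^2 = 26244 ≡ 77
60^8 ≡ 77^2 = 5929 ≡ 8
60^16 ≡ 8^2 = 64
60^32 ≡ 64^2 = 4096 ≡ 85
60^64 ≡ 85^2 = 7225 ≡ 158
60^128 ≡ 158^2 = 24964 ≡ 134
186 = 128 + 32 + 16 + 8 + 2, so 60^186 ≡ 134·85·64·8·162 ≡ 129 (mod 191)
Right side y^r · r^s mod p:
26^2 = 676 ≡ 103
26^4 ≡ 103^2 = 10609 ≡ 104
26^8 ≡ 104^2 = 10816 ≡ 120
26^16 ≡ 120^2 = 14400 ≡ 75
26^32 ≡ 75^2 = 5625 ≡ 86
26^64 ≡ 86^2 = 7396 ≡ 138
97 = 64 + 32 + 1, so 26^97 ≡ 138·86·26 ≡ 103 (mod 191)
97^2 = 9409 ≡ 50
97^4 ≡ 50^2 = 2500 ≡ 17
97^8 ≡ 17^2 = 289 ≡ 98
97^16 ≡ 98^2 = 9604 ≡ 54
97^32 ≡ 54^2 = 2916 ≡ 51
97^64 ≡ 51^2 = 2601 ≡ 118
97^128 ≡ 118^2 = 13924 ≡ 172
161 = 128 + 32 + 1, so 97^161 ≡ 172·51·97 ≡ 170 (mod 191)
103·170 = 17510 ≡ 129 (mod 191)
129 ≡ 129 (mod 191), so the signature is genuine.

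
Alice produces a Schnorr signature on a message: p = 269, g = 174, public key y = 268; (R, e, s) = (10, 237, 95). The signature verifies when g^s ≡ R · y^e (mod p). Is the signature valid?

g^s mod p:
174^2 = 30276 ≡ 148
174^4 ≡ 148^2 = 21904 ≡ 115
174^8 ≡ 115^2 = 13225 ≡ 44
174^16 ≡ 44^2 = 1936 ≡ 53
174^32 ≡ 53^2 = 2809 ≡ 119
174^64 ≡ 119^2 = 14161 ≡ 173
95 = 64 + 16 + 8 + 4 + 2 + 1, so 174^95 ≡ 173·53·44·115·148·174 ≡ 259 (mod 269)
R · y^e mod p:
268^2 = 71824 ≡ 1
268^4 ≡ 1^2 = 1
268^8 ≡ 1^2 = 1
268^16 ≡ 1^2 = 1
268^32 ≡ 1^2 = 1
268^64 ≡ 1^2 = 1
268^128 ≡ 1^2 = 1
237 = 128 + 64 + 32 + 8 + 4 + 1, so 268^237 ≡ 1·1·1·1·1·268 ≡ 268 (mod 269)
10·268 = 2680 ≡ 259 (mod 269)
259 ≡ 259 (mod 269); signature holds.

valid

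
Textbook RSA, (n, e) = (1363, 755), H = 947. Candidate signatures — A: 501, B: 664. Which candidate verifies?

B

Candidate A: Squares mod 1363: 501^1≡501, 501^2≡209, 501^4≡65, 501^8≡136, 501^16≡777, 501^32≡1283, 501^64≡948, 501^128≡487, 501^256≡7, 501^512≡49; 755 = 512 + 128 + 64 + 32 + 16 + 2 + 1, so 501^755 ≡ 49·487·948·1283·777·209·501 ≡ 765 (mod 1363)
Candidate B: Squares mod 1363: 664^1≡664, 664^2≡647, 664^4≡168, 664^8≡964, 664^16≡1093, 664^32≡661, 664^64≡761, 664^128≡1209, 664^256≡545, 664^512≡1254; 755 = 512 + 128 + 64 + 32 + 16 + 2 + 1, so 664^755 ≡ 1254·1209·761·661·1093·647·664 ≡ 947 (mod 1363)
  → matches H = 947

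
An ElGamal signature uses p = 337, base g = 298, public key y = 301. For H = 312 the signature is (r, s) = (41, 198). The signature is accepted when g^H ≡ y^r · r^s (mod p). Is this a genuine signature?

forged

Left side g^H mod p:
298^2 = 88804 ≡ 173
298^4 ≡ 173^2 = 29929 ≡ 273
298^8 ≡ 273^2 = 74529 ≡ 52
298^16 ≡ 52^2 = 2704 ≡ 8
298^32 ≡ 8^2 = 64
298^64 ≡ 64^2 = 4096 ≡ 52
298^128 ≡ 52^2 = 2704 ≡ 8
298^256 ≡ 8^2 = 64
312 = 256 + 32 + 16 + 8, so 298^312 ≡ 64·64·8·52 ≡ 64 (mod 337)
Right side y^r · r^s mod p:
301^2 = 90601 ≡ 285
301^4 ≡ 285^2 = 81225 ≡ 8
301^8 ≡ 8^2 = 64
301^16 ≡ 64^2 = 4096 ≡ 52
301^32 ≡ 52^2 = 2704 ≡ 8
41 = 32 + 8 + 1, so 301^41 ≡ 8·64·301 ≡ 103 (mod 337)
41^2 = 1681 ≡ 333
41^4 ≡ 333^2 = 110889 ≡ 16
41^8 ≡ 16^2 = 256
41^16 ≡ 256^2 = 65536 ≡ 158
41^32 ≡ 158^2 = 24964 ≡ 26
41^64 ≡ 26^2 = 676 ≡ 2
41^128 ≡ 2^2 = 4
198 = 128 + 64 + 4 + 2, so 41^198 ≡ 4·2·16·333 ≡ 162 (mod 337)
103·162 = 16686 ≡ 173 (mod 337)
64 ≠ 173, so verification fails.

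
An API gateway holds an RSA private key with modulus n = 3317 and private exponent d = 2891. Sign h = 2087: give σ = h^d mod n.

2096

h^2 ≡ 2087^2 = 4355569 ≡ 348
h^4 ≡ 348^2 = 121104 ≡ 1692
h^8 ≡ 1692^2 = 2862864 ≡ 293
h^16 ≡ 293^2 = 85849 ≡ 2924
h^32 ≡ 2924^2 = 8549776 ≡ 1867
h^64 ≡ 1867^2 = 3485689 ≡ 2839
h^128 ≡ 2839^2 = 8059921 ≡ 2928
h^256 ≡ 2928^2 = 8573184 ≡ 2056
h^512 ≡ 2056^2 = 4227136 ≡ 1278
h^1024 ≡ 1278^2 = 1633284 ≡ 1320
h^2048 ≡ 1320^2 = 1742400 ≡ 975
2891 = 2048 + 512 + 256 + 64 + 8 + 2 + 1, so h^2891 ≡ 975·1278·2056·2839·293·348·2087 ≡ 2096 (mod 3317)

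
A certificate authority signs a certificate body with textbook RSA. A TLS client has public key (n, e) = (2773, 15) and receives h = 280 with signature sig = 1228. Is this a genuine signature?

forged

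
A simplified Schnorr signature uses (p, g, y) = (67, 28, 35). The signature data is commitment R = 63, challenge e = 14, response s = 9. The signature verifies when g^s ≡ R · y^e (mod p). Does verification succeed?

g^s mod p:
Squares mod 67: 28^1≡28, 28^2≡47, 28^4≡65, 28^8≡4
9 = 8 + 1, so 28^9 ≡ 4·28 ≡ 45 (mod 67)
R · y^e mod p:
Squares mod 67: 35^1≡35, 35^2≡19, 35^4≡26, 35^8≡6
14 = 8 + 4 + 2, so 35^14 ≡ 6·26·19 ≡ 16 (mod 67)
63·16 = 1008 ≡ 3 (mod 67)
45 ≠ 3; the check fails.

fails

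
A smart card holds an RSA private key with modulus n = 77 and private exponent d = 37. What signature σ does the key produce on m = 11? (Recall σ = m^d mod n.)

11

m^2 ≡ 11^2 = 121 ≡ 44
m^4 ≡ 44^2 = 1936 ≡ 11
m^8 ≡ 11^2 = 121 ≡ 44
m^16 ≡ 44^2 = 1936 ≡ 11
m^32 ≡ 11^2 = 121 ≡ 44
37 = 32 + 4 + 1, so m^37 ≡ 44·11·11 ≡ 11 (mod 77)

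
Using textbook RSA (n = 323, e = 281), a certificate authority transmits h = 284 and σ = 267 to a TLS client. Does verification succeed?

Squares mod 323: σ^1≡267, σ^2≡229, σ^4≡115, σ^8≡305, σ^16≡1, σ^32≡1, σ^64≡1, σ^128≡1, σ^256≡1
281 = 256 + 16 + 8 + 1, so σ^281 ≡ 1·1·305·267 ≡ 39 (mod 323)
The recovered value 39 does not match the digest 284.

fails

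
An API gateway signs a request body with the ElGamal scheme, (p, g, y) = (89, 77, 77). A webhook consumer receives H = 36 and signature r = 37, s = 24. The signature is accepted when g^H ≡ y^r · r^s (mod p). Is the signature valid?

invalid

Left side g^H mod p:
Squares mod 89: 77^1≡77, 77^2≡55, 77^4≡88, 77^8≡1, 77^16≡1, 77^32≡1
36 = 32 + 4, so 77^36 ≡ 1·88 ≡ 88 (mod 89)
Right side y^r · r^s mod p:
Squares mod 89: 77^1≡77, 77^2≡55, 77^4≡88, 77^8≡1, 77^16≡1, 77^32≡1
37 = 32 + 4 + 1, so 77^37 ≡ 1·88·77 ≡ 12 (mod 89)
Squares mod 89: 37^1≡37, 37^2≡34, 37^4≡88, 37^8≡1, 37^16≡1
24 = 16 + 8, so 37^24 ≡ 1·1 ≡ 1 (mod 89)
12·1 = 12 ≡ 12 (mod 89)
88 ≠ 12, so verification fails.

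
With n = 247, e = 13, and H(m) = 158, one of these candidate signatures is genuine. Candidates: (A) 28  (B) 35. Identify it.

A

Candidate A: 28^2 = 784 ≡ 43; 28^4 ≡ 43^2 = 1849 ≡ 120; 28^8 ≡ 120^2 = 14400 ≡ 74; 13 = 8 + 4 + 1, so 28^13 ≡ 74·120·28 ≡ 158 (mod 247)
  → matches H(m) = 158
Candidate B: 35^2 = 1225 ≡ 237; 35^4 ≡ 237^2 = 56169 ≡ 100; 35^8 ≡ 100^2 = 10000 ≡ 120; 13 = 8 + 4 + 1, so 35^13 ≡ 120·100·35 ≡ 100 (mod 247)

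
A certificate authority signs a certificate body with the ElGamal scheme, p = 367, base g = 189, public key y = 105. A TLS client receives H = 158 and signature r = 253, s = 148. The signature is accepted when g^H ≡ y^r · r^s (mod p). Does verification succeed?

passes

Left side g^H mod p:
Squares mod 367: 189^1≡189, 189^2≡122, 189^4≡204, 189^8≡145, 189^16≡106, 189^32≡226, 189^64≡63, 189^128≡299
158 = 128 + 16 + 8 + 4 + 2, so 189^158 ≡ 299·106·145·204·122 ≡ 229 (mod 367)
Right side y^r · r^s mod p:
Squares mod 367: 105^1≡105, 105^2≡15, 105^4≡225, 105^8≡346, 105^16≡74, 105^32≡338, 105^64≡107, 105^128≡72
253 = 128 + 64 + 32 + 16 + 8 + 4 + 1, so 105^253 ≡ 72·107·338·74·346·225·105 ≡ 364 (mod 367)
Squares mod 367: 253^1≡253, 253^2≡151, 253^4≡47, 253^8≡7, 253^16≡49, 253^32≡199, 253^64≡332, 253^128≡124
148 = 128 + 16 + 4, so 253^148 ≡ 124·49·47 ≡ 46 (mod 367)
364·46 = 16744 ≡ 229 (mod 367)
229 ≡ 229 (mod 367), so the signature is genuine.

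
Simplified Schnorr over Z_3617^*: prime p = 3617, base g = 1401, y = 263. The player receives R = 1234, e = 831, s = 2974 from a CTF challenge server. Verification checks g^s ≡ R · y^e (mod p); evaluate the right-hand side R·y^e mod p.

263^2 = 69169 ≡ 446
263^4 ≡ 446^2 = 198916 ≡ 3598
263^8 ≡ 3598^2 = 12945604 ≡ 361
263^16 ≡ 361^2 = 130321 ≡ 109
263^32 ≡ 109^2 = 11881 ≡ 1030
263^64 ≡ 1030^2 = 1060900 ≡ 1119
263^128 ≡ 1119^2 = 1252161 ≡ 679
263^256 ≡ 679^2 = 461041 ≡ 1682
263^512 ≡ 1682^2 = 2829124 ≡ 630
831 = 512 + 256 + 32 + 16 + 8 + 4 + 2 + 1, so 263^831 ≡ 630·1682·1030·109·361·3598·446·263 ≡ 1053 (mod 3617)
R · y^e ≡ 1234·1053 = 1299402 ≡ 899 (mod 3617)

899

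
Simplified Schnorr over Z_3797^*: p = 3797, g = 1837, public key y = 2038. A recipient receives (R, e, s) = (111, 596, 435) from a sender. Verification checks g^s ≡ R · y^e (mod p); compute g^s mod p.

2006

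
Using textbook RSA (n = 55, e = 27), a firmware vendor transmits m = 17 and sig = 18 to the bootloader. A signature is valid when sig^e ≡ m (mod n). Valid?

yes

Squares mod 55: sig^1≡18, sig^2≡49, sig^4≡36, sig^8≡31, sig^16≡26
27 = 16 + 8 + 2 + 1, so sig^27 ≡ 26·31·49·18 ≡ 17 (mod 55)
Since 17 equals the digest 17, verification succeeds.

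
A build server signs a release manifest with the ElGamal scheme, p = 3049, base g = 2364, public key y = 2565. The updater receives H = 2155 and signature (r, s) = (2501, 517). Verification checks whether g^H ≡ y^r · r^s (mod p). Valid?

no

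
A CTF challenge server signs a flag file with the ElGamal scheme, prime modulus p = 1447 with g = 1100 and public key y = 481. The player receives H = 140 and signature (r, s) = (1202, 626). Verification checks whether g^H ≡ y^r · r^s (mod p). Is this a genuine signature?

Left side g^H mod p:
1100^2 = 1210000 ≡ 308
1100^4 ≡ 308^2 = 94864 ≡ 809
1100^8 ≡ 809^2 = 654481 ≡ 437
1100^16 ≡ 437^2 = 190969 ≡ 1412
1100^32 ≡ 1412^2 = 1993744 ≡ 1225
1100^64 ≡ 1225^2 = 1500625 ≡ 86
1100^128 ≡ 86^2 = 7396 ≡ 161
140 = 128 + 8 + 4, so 1100^140 ≡ 161·437·809 ≡ 1068 (mod 1447)
Right side y^r · r^s mod p:
481^2 = 231361 ≡ 1288
481^4 ≡ 1288^2 = 1658944 ≡ 682
481^8 ≡ 682^2 = 465124 ≡ 637
481^16 ≡ 637^2 = 405769 ≡ 609
481^32 ≡ 609^2 = 370881 ≡ 449
481^64 ≡ 449^2 = 201601 ≡ 468
481^128 ≡ 468^2 = 219024 ≡ 527
481^256 ≡ 527^2 = 277729 ≡ 1352
481^512 ≡ 1352^2 = 1827904 ≡ 343
481^1024 ≡ 343^2 = 117649 ≡ 442
1202 = 1024 + 128 + 32 + 16 + 2, so 481^1202 ≡ 442·527·449·609·1288 ≡ 1017 (mod 1447)
1202^2 = 1444804 ≡ 698
1202^4 ≡ 698^2 = 487204 ≡ 1012
1202^8 ≡ 1012^2 = 1024144 ≡ 1115
1202^16 ≡ 1115^2 = 1243225 ≡ 252
1202^32 ≡ 252^2 = 63504 ≡ 1283
1202^64 ≡ 1283^2 = 1646089 ≡ 850
1202^128 ≡ 850^2 = 722500 ≡ 447
1202^256 ≡ 447^2 = 199809 ≡ 123
1202^512 ≡ 123^2 = 15129 ≡ 659
626 = 512 + 64 + 32 + 16 + 2, so 1202^626 ≡ 659·850·1283·252·698 ≡ 1225 (mod 1447)
1017·1225 = 1245825 ≡ 1405 (mod 1447)
1068 ≠ 1405, so verification fails.

forged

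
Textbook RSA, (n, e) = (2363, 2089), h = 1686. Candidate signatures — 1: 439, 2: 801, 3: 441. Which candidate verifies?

Candidate 1: Squares mod 2363: 439^1≡439, 439^2≡1318, 439^4≡319, 439^8≡152, 439^16≡1837, 439^32≡205, 439^64≡1854, 439^128≡1514, 439^256≡86, 439^512≡307, 439^1024≡2092, 439^2048≡188; 2089 = 2048 + 32 + 8 + 1, so 439^2089 ≡ 188·205·152·439 ≡ 1686 (mod 2363)
  → matches h = 1686
Candidate 2: Squares mod 2363: 801^1≡801, 801^2≡1228, 801^4≡390, 801^8≡868, 801^16≡1990, 801^32≡2075, 801^64≡239, 801^128≡409, 801^256≡1871, 801^512≡1038, 801^1024≡2279, 801^2048≡2330; 2089 = 2048 + 32 + 8 + 1, so 801^2089 ≡ 2330·2075·868·801 ≡ 36 (mod 2363)
Candidate 3: Squares mod 2363: 441^1≡441, 441^2≡715, 441^4≡817, 441^8≡1123, 441^16≡1650, 441^32≡324, 441^64≡1004, 441^128≡1378, 441^256≡1395, 441^512≡1276, 441^1024≡69, 441^2048≡35; 2089 = 2048 + 32 + 8 + 1, so 441^2089 ≡ 35·324·1123·441 ≡ 951 (mod 2363)

1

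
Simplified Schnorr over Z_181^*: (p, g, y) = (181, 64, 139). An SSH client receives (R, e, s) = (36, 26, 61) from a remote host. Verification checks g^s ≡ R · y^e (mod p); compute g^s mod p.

64

64^2 = 4096 ≡ 114
64^4 ≡ 114^2 = 12996 ≡ 145
64^8 ≡ 145^2 = 21025 ≡ 29
64^16 ≡ 29^2 = 841 ≡ 117
64^32 ≡ 117^2 = 13689 ≡ 114
61 = 32 + 16 + 8 + 4 + 1, so 64^61 ≡ 114·117·29·145·64 ≡ 64 (mod 181)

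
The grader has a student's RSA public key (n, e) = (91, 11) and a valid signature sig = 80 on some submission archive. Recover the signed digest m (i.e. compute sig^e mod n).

33

sig^11 mod 91 = 33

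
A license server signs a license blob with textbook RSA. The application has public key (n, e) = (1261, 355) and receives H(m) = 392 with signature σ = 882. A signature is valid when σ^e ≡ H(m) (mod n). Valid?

yes

σ^2 ≡ 882^2 = 777924 ≡ 1148
σ^4 ≡ 1148^2 = 1317904 ≡ 159
σ^8 ≡ 159^2 = 25281 ≡ 61
σ^16 ≡ 61^2 = 3721 ≡ 1199
σ^32 ≡ 1199^2 = 1437601 ≡ 61
σ^64 ≡ 61^2 = 3721 ≡ 1199
σ^128 ≡ 1199^2 = 1437601 ≡ 61
σ^256 ≡ 61^2 = 3721 ≡ 1199
355 = 256 + 64 + 32 + 2 + 1, so σ^355 ≡ 1199·1199·61·1148·882 ≡ 392 (mod 1261)
392 = H(m), so the signature checks out.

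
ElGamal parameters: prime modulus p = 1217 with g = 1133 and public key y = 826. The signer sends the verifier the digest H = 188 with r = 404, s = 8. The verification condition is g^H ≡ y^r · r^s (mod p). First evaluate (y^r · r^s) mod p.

1013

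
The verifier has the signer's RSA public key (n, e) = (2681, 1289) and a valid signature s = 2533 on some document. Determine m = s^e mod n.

258

Squares mod 2681: s^1≡2533, s^2≡456, s^4≡1499, s^8≡323, s^16≡2451, s^32≡1961, s^64≡967, s^128≡2101, s^256≡1275, s^512≡939, s^1024≡2353
1289 = 1024 + 256 + 8 + 1, so s^1289 ≡ 2353·1275·323·2533 ≡ 258 (mod 2681)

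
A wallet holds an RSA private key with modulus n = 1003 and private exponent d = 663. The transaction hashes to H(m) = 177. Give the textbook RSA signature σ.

Squares mod 1003: (H(m))^1≡177, (H(m))^2≡236, (H(m))^4≡531, (H(m))^8≡118, (H(m))^16≡885, (H(m))^32≡885, (H(m))^64≡885, (H(m))^128≡885, (H(m))^256≡885, (H(m))^512≡885
663 = 512 + 128 + 16 + 4 + 2 + 1, so (H(m))^663 ≡ 885·885·885·531·236·177 ≡ 590 (mod 1003)

590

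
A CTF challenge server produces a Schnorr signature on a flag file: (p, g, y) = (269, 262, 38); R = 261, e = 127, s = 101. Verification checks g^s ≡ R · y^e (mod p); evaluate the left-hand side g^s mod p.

Squares mod 269: 262^1≡262, 262^2≡49, 262^4≡249, 262^8≡131, 262^16≡214, 262^32≡66, 262^64≡52
101 = 64 + 32 + 4 + 1, so 262^101 ≡ 52·66·249·262 ≡ 46 (mod 269)

46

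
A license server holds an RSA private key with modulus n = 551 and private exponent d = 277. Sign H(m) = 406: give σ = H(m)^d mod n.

(H(m))^2 ≡ 406^2 = 164836 ≡ 87
(H(m))^4 ≡ 87^2 = 7569 ≡ 406
(H(m))^8 ≡ 406^2 = 164836 ≡ 87
(H(m))^16 ≡ 87^2 = 7569 ≡ 406
(H(m))^32 ≡ 406^2 = 164836 ≡ 87
(H(m))^64 ≡ 87^2 = 7569 ≡ 406
(H(m))^128 ≡ 406^2 = 164836 ≡ 87
(H(m))^256 ≡ 87^2 = 7569 ≡ 406
277 = 256 + 16 + 4 + 1, so (H(m))^277 ≡ 406·406·406·406 ≡ 406 (mod 551)

406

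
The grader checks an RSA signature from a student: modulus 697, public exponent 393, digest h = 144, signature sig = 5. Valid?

no

sig^2 ≡ 5^2 = 25
sig^4 ≡ 25^2 = 625
sig^8 ≡ 625^2 = 390625 ≡ 305
sig^16 ≡ 305^2 = 93025 ≡ 324
sig^32 ≡ 324^2 = 104976 ≡ 426
sig^64 ≡ 426^2 = 181476 ≡ 256
sig^128 ≡ 256^2 = 65536 ≡ 18
sig^256 ≡ 18^2 = 324
393 = 256 + 128 + 8 + 1, so sig^393 ≡ 324·18·305·5 ≡ 80 (mod 697)
The recovered value 80 does not match the digest 144.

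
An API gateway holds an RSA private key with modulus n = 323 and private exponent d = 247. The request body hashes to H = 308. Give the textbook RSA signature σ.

9

H^2 ≡ 308^2 = 94864 ≡ 225
H^4 ≡ 225^2 = 50625 ≡ 237
H^8 ≡ 237^2 = 56169 ≡ 290
H^16 ≡ 290^2 = 84100 ≡ 120
H^32 ≡ 120^2 = 14400 ≡ 188
H^64 ≡ 188^2 = 35344 ≡ 137
H^128 ≡ 137^2 = 18769 ≡ 35
247 = 128 + 64 + 32 + 16 + 4 + 2 + 1, so H^247 ≡ 35·137·188·120·237·225·308 ≡ 9 (mod 323)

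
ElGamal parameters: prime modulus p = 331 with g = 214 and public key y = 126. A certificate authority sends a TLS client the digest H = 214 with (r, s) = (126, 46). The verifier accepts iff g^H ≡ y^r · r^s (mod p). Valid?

yes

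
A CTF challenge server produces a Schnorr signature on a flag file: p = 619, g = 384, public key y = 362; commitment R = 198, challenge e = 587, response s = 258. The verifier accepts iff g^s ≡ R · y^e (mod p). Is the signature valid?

g^s mod p:
384^2 = 147456 ≡ 134
384^4 ≡ 134^2 = 17956 ≡ 5
384^8 ≡ 5^2 = 25
384^16 ≡ 25^2 = 625 ≡ 6
384^32 ≡ 6^2 = 36
384^64 ≡ 36^2 = 1296 ≡ 58
384^128 ≡ 58^2 = 3364 ≡ 269
384^256 ≡ 269^2 = 72361 ≡ 557
258 = 256 + 2, so 384^258 ≡ 557·134 ≡ 358 (mod 619)
R · y^e mod p:
362^2 = 131044 ≡ 435
362^4 ≡ 435^2 = 189225 ≡ 430
362^8 ≡ 430^2 = 184900 ≡ 438
362^16 ≡ 438^2 = 191844 ≡ 573
362^32 ≡ 573^2 = 328329 ≡ 259
362^64 ≡ 259^2 = 67081 ≡ 229
362^128 ≡ 229^2 = 52441 ≡ 445
362^256 ≡ 445^2 = 198025 ≡ 564
362^512 ≡ 564^2 = 318096 ≡ 549
587 = 512 + 64 + 8 + 2 + 1, so 362^587 ≡ 549·229·438·435·362 ≡ 477 (mod 619)
198·477 = 94446 ≡ 358 (mod 619)
358 ≡ 358 (mod 619); signature holds.

valid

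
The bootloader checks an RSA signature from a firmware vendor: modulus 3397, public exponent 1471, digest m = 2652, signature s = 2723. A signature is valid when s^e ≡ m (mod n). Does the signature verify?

Squares mod 3397: s^1≡2723, s^2≡2475, s^4≡834, s^8≡2568, s^16≡1047, s^32≡2375, s^64≡1605, s^128≡1099, s^256≡1866, s^512≡31, s^1024≡961
1471 = 1024 + 256 + 128 + 32 + 16 + 8 + 4 + 2 + 1, so s^1471 ≡ 961·1866·1099·2375·1047·2568·834·2475·2723 ≡ 745 (mod 3397)
745 ≠ 2652, so verification fails.

does not verify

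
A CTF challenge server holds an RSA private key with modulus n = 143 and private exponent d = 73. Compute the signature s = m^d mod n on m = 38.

m^2 ≡ 38^2 = 1444 ≡ 14
m^4 ≡ 14^2 = 196 ≡ 53
m^8 ≡ 53^2 = 2809 ≡ 92
m^16 ≡ 92^2 = 8464 ≡ 27
m^32 ≡ 27^2 = 729 ≡ 14
m^64 ≡ 14^2 = 196 ≡ 53
73 = 64 + 8 + 1, so m^73 ≡ 53·92·38 ≡ 103 (mod 143)

103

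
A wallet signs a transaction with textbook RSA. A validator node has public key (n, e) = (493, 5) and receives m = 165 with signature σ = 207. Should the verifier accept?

reject

Squares mod 493: σ^1≡207, σ^2≡451, σ^4≡285
5 = 4 + 1, so σ^5 ≡ 285·207 ≡ 328 (mod 493)
The recovered value 328 does not match the digest 165.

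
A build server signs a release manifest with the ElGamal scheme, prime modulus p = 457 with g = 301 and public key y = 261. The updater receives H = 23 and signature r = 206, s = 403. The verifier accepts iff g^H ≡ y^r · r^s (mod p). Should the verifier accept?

accept

Left side g^H mod p:
Squares mod 457: 301^1≡301, 301^2≡115, 301^4≡429, 301^8≡327, 301^16≡448
23 = 16 + 4 + 2 + 1, so 301^23 ≡ 448·429·115·301 ≡ 221 (mod 457)
Right side y^r · r^s mod p:
Squares mod 457: 261^1≡261, 261^2≡28, 261^4≡327, 261^8≡448, 261^16≡81, 261^32≡163, 261^64≡63, 261^128≡313
206 = 128 + 64 + 8 + 4 + 2, so 261^206 ≡ 313·63·448·327·28 ≡ 262 (mod 457)
Squares mod 457: 206^1≡206, 206^2≡392, 206^4≡112, 206^8≡205, 206^16≡438, 206^32≡361, 206^64≡76, 206^128≡292, 206^256≡262
403 = 256 + 128 + 16 + 2 + 1, so 206^403 ≡ 262·292·438·392·206 ≡ 334 (mod 457)
262·334 = 87508 ≡ 221 (mod 457)
221 ≡ 221 (mod 457), so the signature is genuine.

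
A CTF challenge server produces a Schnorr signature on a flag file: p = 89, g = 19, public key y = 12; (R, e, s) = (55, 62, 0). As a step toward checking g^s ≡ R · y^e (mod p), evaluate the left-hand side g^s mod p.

1

19^0 mod 89 = 1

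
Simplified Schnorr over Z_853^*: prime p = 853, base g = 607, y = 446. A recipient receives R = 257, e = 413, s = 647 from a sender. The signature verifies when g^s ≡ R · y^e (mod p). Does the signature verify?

g^s mod p:
Squares mod 853: 607^1≡607, 607^2≡806, 607^4≡503, 607^8≡521, 607^16≡187, 607^32≡849, 607^64≡16, 607^128≡256, 607^256≡708, 607^512≡553
647 = 512 + 128 + 4 + 2 + 1, so 607^647 ≡ 553·256·503·806·607 ≡ 334 (mod 853)
R · y^e mod p:
Squares mod 853: 446^1≡446, 446^2≡167, 446^4≡593, 446^8≡213, 446^16≡160, 446^32≡10, 446^64≡100, 446^128≡617, 446^256≡251
413 = 256 + 128 + 16 + 8 + 4 + 1, so 446^413 ≡ 251·617·160·213·593·446 ≡ 71 (mod 853)
257·71 = 18247 ≡ 334 (mod 853)
334 ≡ 334 (mod 853); signature holds.

verifies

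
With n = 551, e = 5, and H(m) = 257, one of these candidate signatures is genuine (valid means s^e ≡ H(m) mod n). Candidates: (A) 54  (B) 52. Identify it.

Candidate A: Squares mod 551: 54^1≡54, 54^2≡161, 54^4≡24; 5 = 4 + 1, so 54^5 ≡ 24·54 ≡ 194 (mod 551)
Candidate B: Squares mod 551: 52^1≡52, 52^2≡500, 52^4≡397; 5 = 4 + 1, so 52^5 ≡ 397·52 ≡ 257 (mod 551)
  → matches H(m) = 257

B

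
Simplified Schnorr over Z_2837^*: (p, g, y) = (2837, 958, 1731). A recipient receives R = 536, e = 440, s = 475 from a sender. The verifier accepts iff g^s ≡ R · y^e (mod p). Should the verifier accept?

accept

g^s mod p:
958^2 = 917764 ≡ 1413
958^4 ≡ 1413^2 = 1996569 ≡ 2158
958^8 ≡ 2158^2 = 4656964 ≡ 1447
958^16 ≡ 1447^2 = 2093809 ≡ 103
958^32 ≡ 103^2 = 10609 ≡ 2098
958^64 ≡ 2098^2 = 4401604 ≡ 1417
958^128 ≡ 1417^2 = 2007889 ≡ 2130
958^256 ≡ 2130^2 = 4536900 ≡ 537
475 = 256 + 128 + 64 + 16 + 8 + 2 + 1, so 958^475 ≡ 537·2130·1417·103·1447·1413·958 ≡ 598 (mod 2837)
R · y^e mod p:
1731^2 = 2996361 ≡ 489
1731^4 ≡ 489^2 = 239121 ≡ 813
1731^8 ≡ 813^2 = 660969 ≡ 2785
1731^16 ≡ 2785^2 = 7756225 ≡ 2704
1731^32 ≡ 2704^2 = 7311616 ≡ 667
1731^64 ≡ 667^2 = 444889 ≡ 2317
1731^128 ≡ 2317^2 = 5368489 ≡ 885
1731^256 ≡ 885^2 = 783225 ≡ 213
440 = 256 + 128 + 32 + 16 + 8, so 1731^440 ≡ 213·885·667·2704·2785 ≡ 1282 (mod 2837)
536·1282 = 687152 ≡ 598 (mod 2837)
598 ≡ 598 (mod 2837); signature holds.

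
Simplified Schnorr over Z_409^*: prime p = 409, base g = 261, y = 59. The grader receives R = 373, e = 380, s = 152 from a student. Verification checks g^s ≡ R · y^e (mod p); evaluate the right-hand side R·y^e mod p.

216

Squares mod 409: 59^1≡59, 59^2≡209, 59^4≡327, 59^8≡180, 59^16≡89, 59^32≡150, 59^64≡5, 59^128≡25, 59^256≡216
380 = 256 + 64 + 32 + 16 + 8 + 4, so 59^380 ≡ 216·5·150·89·180·327 ≡ 403 (mod 409)
R · y^e ≡ 373·403 = 150319 ≡ 216 (mod 409)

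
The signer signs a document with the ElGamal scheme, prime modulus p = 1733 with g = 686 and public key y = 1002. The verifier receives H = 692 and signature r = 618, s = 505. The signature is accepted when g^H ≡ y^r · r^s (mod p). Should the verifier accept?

reject

Left side g^H mod p:
686^2 = 470596 ≡ 953
686^4 ≡ 953^2 = 908209 ≡ 117
686^8 ≡ 117^2 = 13689 ≡ 1558
686^16 ≡ 1558^2 = 2427364 ≡ 1164
686^32 ≡ 1164^2 = 1354896 ≡ 1423
686^64 ≡ 1423^2 = 2024929 ≡ 785
686^128 ≡ 785^2 = 616225 ≡ 1010
686^256 ≡ 1010^2 = 1020100 ≡ 1096
686^512 ≡ 1096^2 = 1201216 ≡ 247
692 = 512 + 128 + 32 + 16 + 4, so 686^692 ≡ 247·1010·1423·1164·117 ≡ 971 (mod 1733)
Right side y^r · r^s mod p:
1002^2 = 1004004 ≡ 597
1002^4 ≡ 597^2 = 356409 ≡ 1144
1002^8 ≡ 1144^2 = 1308736 ≡ 321
1002^16 ≡ 321^2 = 103041 ≡ 794
1002^32 ≡ 794^2 = 630436 ≡ 1357
1002^64 ≡ 1357^2 = 1841449 ≡ 1003
1002^128 ≡ 1003^2 = 1006009 ≡ 869
1002^256 ≡ 869^2 = 755161 ≡ 1306
1002^512 ≡ 1306^2 = 1705636 ≡ 364
618 = 512 + 64 + 32 + 8 + 2, so 1002^618 ≡ 364·1003·1357·321·597 ≡ 190 (mod 1733)
618^2 = 381924 ≡ 664
618^4 ≡ 664^2 = 440896 ≡ 714
618^8 ≡ 714^2 = 509796 ≡ 294
618^16 ≡ 294^2 = 86436 ≡ 1519
618^32 ≡ 1519^2 = 2307361 ≡ 738
618^64 ≡ 738^2 = 544644 ≡ 482
618^128 ≡ 482^2 = 232324 ≡ 102
618^256 ≡ 102^2 = 10404 ≡ 6
505 = 256 + 128 + 64 + 32 + 16 + 8 + 1, so 618^505 ≡ 6·102·482·738·1519·294·618 ≡ 1455 (mod 1733)
190·1455 = 276450 ≡ 903 (mod 1733)
971 ≠ 903, so verification fails.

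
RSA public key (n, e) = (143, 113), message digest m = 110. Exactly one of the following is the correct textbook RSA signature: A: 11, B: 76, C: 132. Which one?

C

Candidate A: Squares mod 143: 11^1≡11, 11^2≡121, 11^4≡55, 11^8≡22, 11^16≡55, 11^32≡22, 11^64≡55; 113 = 64 + 32 + 16 + 1, so 11^113 ≡ 55·22·55·11 ≡ 33 (mod 143)
Candidate B: Squares mod 143: 76^1≡76, 76^2≡56, 76^4≡133, 76^8≡100, 76^16≡133, 76^32≡100, 76^64≡133; 113 = 64 + 32 + 16 + 1, so 76^113 ≡ 133·100·133·76 ≡ 98 (mod 143)
Candidate C: Squares mod 143: 132^1≡132, 132^2≡121, 132^4≡55, 132^8≡22, 132^16≡55, 132^32≡22, 132^64≡55; 113 = 64 + 32 + 16 + 1, so 132^113 ≡ 55·22·55·132 ≡ 110 (mod 143)
  → matches m = 110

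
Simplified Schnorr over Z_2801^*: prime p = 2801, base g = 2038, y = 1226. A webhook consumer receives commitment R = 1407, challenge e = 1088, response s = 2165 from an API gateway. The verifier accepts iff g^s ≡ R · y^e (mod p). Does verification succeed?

fails

g^s mod p:
2038^2 = 4153444 ≡ 2362
2038^4 ≡ 2362^2 = 5579044 ≡ 2253
2038^8 ≡ 2253^2 = 5076009 ≡ 597
2038^16 ≡ 597^2 = 356409 ≡ 682
2038^32 ≡ 682^2 = 465124 ≡ 158
2038^64 ≡ 158^2 = 24964 ≡ 2556
2038^128 ≡ 2556^2 = 6533136 ≡ 1204
2038^256 ≡ 1204^2 = 1449616 ≡ 1499
2038^512 ≡ 1499^2 = 2247001 ≡ 599
2038^1024 ≡ 599^2 = 358801 ≡ 273
2038^2048 ≡ 273^2 = 74529 ≡ 1703
2165 = 2048 + 64 + 32 + 16 + 4 + 1, so 2038^2165 ≡ 1703·2556·158·682·2253·2038 ≡ 2128 (mod 2801)
R · y^e mod p:
1226^2 = 1503076 ≡ 1740
1226^4 ≡ 1740^2 = 3027600 ≡ 2520
1226^8 ≡ 2520^2 = 6350400 ≡ 533
1226^16 ≡ 533^2 = 284089 ≡ 1188
1226^32 ≡ 1188^2 = 1411344 ≡ 2441
1226^64 ≡ 2441^2 = 5958481 ≡ 754
1226^128 ≡ 754^2 = 568516 ≡ 2714
1226^256 ≡ 2714^2 = 7365796 ≡ 1967
1226^512 ≡ 1967^2 = 3869089 ≡ 908
1226^1024 ≡ 908^2 = 824464 ≡ 970
1088 = 1024 + 64, so 1226^1088 ≡ 970·754 ≡ 319 (mod 2801)
1407·319 = 448833 ≡ 673 (mod 2801)
2128 ≠ 673; the check fails.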